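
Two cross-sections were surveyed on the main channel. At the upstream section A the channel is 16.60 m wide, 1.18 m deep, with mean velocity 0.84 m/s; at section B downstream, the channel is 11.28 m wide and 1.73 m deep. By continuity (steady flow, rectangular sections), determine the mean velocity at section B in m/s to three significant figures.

Q = A₁V₁ = (16.60×1.18) × 0.84 = 16.45 m³/s
A₂ = 11.28 × 1.73 = 19.51 m²
V₂ = Q/A₂ = 16.45/19.51 = 0.8432 m/s

0.843 m/s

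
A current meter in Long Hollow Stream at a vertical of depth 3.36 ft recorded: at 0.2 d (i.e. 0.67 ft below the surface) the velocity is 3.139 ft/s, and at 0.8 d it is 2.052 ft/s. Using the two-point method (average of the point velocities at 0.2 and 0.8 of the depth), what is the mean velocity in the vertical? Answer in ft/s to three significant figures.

2.60 ft/s

v̄ = (3.139 + 2.052) / 2 = 2.596 ft/s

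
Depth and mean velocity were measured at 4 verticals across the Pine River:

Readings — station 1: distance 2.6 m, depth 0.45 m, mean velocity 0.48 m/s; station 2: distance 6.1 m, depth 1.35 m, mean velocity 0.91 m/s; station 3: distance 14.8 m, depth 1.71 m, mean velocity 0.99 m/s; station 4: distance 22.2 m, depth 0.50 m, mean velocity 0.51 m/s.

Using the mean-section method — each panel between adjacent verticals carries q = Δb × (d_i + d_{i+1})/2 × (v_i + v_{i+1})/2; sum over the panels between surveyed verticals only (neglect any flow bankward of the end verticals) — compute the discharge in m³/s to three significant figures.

Panel 1-2: Δb = 3.5 m, d̄ = (0.45+1.35)/2 = 0.9, v̄ = (0.48+0.91)/2 = 0.695 → q = 3.5×0.9×0.695 = 2.189 m³/s
Panel 2-3: Δb = 8.7 m, d̄ = (1.35+1.71)/2 = 1.53, v̄ = (0.91+0.99)/2 = 0.95 → q = 8.7×1.53×0.95 = 12.65 m³/s
Panel 3-4: Δb = 7.4 m, d̄ = (1.71+0.50)/2 = 1.105, v̄ = (0.99+0.51)/2 = 0.75 → q = 7.4×1.105×0.75 = 6.133 m³/s
Q = Σ q = 20.97 m³/s

21.0 m³/s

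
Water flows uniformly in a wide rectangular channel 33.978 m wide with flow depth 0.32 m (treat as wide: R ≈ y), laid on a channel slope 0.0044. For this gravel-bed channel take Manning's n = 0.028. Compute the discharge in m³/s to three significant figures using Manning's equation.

12.1 m³/s

A = b·y = 33.978 × 0.32 = 10.87 m²
Wide channel: R ≈ y = 0.32 m
Q = (1/n)·A·R^(2/3)·S^(1/2) = (1/0.028) × 10.87 × 0.3200^(2/3) × 0.0044^(1/2) = 12.05 m³/s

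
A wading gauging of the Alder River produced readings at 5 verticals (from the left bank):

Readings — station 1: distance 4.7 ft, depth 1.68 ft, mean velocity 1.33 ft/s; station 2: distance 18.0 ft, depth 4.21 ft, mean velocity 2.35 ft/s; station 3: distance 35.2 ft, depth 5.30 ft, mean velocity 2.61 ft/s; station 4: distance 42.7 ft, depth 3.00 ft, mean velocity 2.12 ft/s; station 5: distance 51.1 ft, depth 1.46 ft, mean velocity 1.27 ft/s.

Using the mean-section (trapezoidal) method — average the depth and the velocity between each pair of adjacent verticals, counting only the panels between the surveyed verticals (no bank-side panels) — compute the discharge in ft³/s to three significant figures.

380 ft³/s

Panel 1-2: Δb = 13.3 ft, d̄ = (1.68+4.21)/2 = 2.945, v̄ = (1.33+2.35)/2 = 1.84 → q = 13.3×2.945×1.84 = 72.07 ft³/s
Panel 2-3: Δb = 17.2 ft, d̄ = (4.21+5.30)/2 = 4.755, v̄ = (2.35+2.61)/2 = 2.48 → q = 17.2×4.755×2.48 = 202.8 ft³/s
Panel 3-4: Δb = 7.5 ft, d̄ = (5.30+3.00)/2 = 4.15, v̄ = (2.61+2.12)/2 = 2.365 → q = 7.5×4.15×2.365 = 73.61 ft³/s
Panel 4-5: Δb = 8.4 ft, d̄ = (3.00+1.46)/2 = 2.23, v̄ = (2.12+1.27)/2 = 1.695 → q = 8.4×2.23×1.695 = 31.75 ft³/s
Q = Σ q = 380.3 ft³/s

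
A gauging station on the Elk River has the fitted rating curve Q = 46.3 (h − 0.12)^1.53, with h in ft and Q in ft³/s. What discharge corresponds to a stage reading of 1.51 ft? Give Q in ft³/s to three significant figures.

Q = 46.3 × (1.51 − 0.12)^1.53 = 46.3 × 1.39^1.53 = 76.63 ft³/s

76.6 ft³/s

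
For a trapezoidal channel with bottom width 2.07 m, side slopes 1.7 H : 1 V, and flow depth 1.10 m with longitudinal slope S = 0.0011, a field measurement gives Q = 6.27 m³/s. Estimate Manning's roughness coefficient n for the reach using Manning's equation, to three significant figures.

A = (b + z·y)·y = (2.07 + 1.7×1.10)×1.10 = 4.334 m²
P = b + 2y√(1+z²) = 2.07 + 2×1.10×√(1+1.7²) = 6.409 m
R = A/P = 4.334/6.409 = 0.6762 m
n = (1/Q)·A·R^(2/3)·S^(1/2) = (1/6.27) × 4.334 × 0.7704 × 0.03317 = 0.01766

0.0177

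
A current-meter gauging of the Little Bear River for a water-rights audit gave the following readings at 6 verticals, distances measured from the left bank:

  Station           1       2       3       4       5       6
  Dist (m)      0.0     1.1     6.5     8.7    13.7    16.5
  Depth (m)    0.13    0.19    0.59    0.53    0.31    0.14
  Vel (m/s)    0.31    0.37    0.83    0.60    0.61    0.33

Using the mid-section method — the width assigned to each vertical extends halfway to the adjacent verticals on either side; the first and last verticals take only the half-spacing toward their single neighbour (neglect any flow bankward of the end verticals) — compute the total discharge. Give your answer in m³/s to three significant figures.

w_1 = (1.1 − 0.0)/2 = 0.55 m; q_1 = 0.31 × 0.13 × 0.55 = 0.02217 m³/s
w_2 = (6.5 − 0.0)/2 = 3.25 m; q_2 = 0.37 × 0.19 × 3.25 = 0.2285 m³/s
w_3 = (8.7 − 1.1)/2 = 3.8 m; q_3 = 0.83 × 0.59 × 3.8 = 1.861 m³/s
w_4 = (13.7 − 6.5)/2 = 3.6 m; q_4 = 0.60 × 0.53 × 3.6 = 1.145 m³/s
w_5 = (16.5 − 8.7)/2 = 3.9 m; q_5 = 0.61 × 0.31 × 3.9 = 0.7375 m³/s
w_6 = (16.5 − 13.7)/2 = 1.4 m; q_6 = 0.33 × 0.14 × 1.4 = 0.06468 m³/s
Q = Σ qᵢ = 4.058 m³/s

4.06 m³/s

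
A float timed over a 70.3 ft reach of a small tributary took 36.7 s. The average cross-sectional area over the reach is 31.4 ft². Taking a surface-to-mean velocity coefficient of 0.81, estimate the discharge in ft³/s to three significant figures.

v_surface = L / t̄ = 70.3 / 36.7 = 1.916 ft/s
v_mean = 0.81 × 1.916 = 1.552 ft/s
Q = A × v_mean = 31.4 × 1.552 = 48.72 ft³/s

48.7 ft³/s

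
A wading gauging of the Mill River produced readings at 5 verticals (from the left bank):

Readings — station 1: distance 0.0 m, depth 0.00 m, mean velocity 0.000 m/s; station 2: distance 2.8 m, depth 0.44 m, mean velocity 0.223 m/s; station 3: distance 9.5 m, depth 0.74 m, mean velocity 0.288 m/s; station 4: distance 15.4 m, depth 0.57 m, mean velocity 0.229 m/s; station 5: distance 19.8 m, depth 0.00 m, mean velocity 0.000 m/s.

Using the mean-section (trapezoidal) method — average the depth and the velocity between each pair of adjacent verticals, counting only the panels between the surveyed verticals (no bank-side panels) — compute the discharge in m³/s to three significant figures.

Panel 1-2: Δb = 2.8 m, d̄ = (0.00+0.44)/2 = 0.22, v̄ = (0.000+0.223)/2 = 0.1115 → q = 2.8×0.22×0.1115 = 0.06868 m³/s
Panel 2-3: Δb = 6.7 m, d̄ = (0.44+0.74)/2 = 0.59, v̄ = (0.223+0.288)/2 = 0.2555 → q = 6.7×0.59×0.2555 = 1.010 m³/s
Panel 3-4: Δb = 5.9 m, d̄ = (0.74+0.57)/2 = 0.655, v̄ = (0.288+0.229)/2 = 0.2585 → q = 5.9×0.655×0.2585 = 0.9990 m³/s
Panel 4-5: Δb = 4.4 m, d̄ = (0.57+0.00)/2 = 0.285, v̄ = (0.229+0.000)/2 = 0.1145 → q = 4.4×0.285×0.1145 = 0.1436 m³/s
Q = Σ q = 2.221 m³/s

2.22 m³/s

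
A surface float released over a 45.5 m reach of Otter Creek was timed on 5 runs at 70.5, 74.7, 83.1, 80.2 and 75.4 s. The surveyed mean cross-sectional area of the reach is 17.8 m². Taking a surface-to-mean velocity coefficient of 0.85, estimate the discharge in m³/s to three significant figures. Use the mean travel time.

t̄ = (70.5 + 74.7 + 83.1 + 80.2 + 75.4) / 5 = 76.78 s
v_surface = L / t̄ = 45.5 / 76.78 = 0.5926 m/s
v_mean = 0.85 × 0.5926 = 0.5037 m/s
Q = A × v_mean = 17.8 × 0.5037 = 8.966 m³/s

8.97 m³/s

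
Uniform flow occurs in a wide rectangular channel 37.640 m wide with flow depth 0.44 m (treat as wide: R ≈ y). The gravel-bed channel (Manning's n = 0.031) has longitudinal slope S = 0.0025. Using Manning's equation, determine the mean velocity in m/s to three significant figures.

A = b·y = 37.640 × 0.44 = 16.56 m²
Wide channel: R ≈ y = 0.44 m
Q = (1/n)·A·R^(2/3)·S^(1/2) = (1/0.031) × 16.56 × 0.4400^(2/3) × 0.0025^(1/2) = 15.45 m³/s
V = Q/A = 15.45/16.56 = 0.9331 m/s

0.933 m/s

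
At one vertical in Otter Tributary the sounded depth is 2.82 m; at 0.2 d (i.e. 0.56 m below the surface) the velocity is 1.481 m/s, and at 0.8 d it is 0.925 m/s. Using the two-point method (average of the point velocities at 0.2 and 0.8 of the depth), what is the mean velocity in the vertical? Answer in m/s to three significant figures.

1.20 m/s

v̄ = (1.481 + 0.925) / 2 = 1.203 m/s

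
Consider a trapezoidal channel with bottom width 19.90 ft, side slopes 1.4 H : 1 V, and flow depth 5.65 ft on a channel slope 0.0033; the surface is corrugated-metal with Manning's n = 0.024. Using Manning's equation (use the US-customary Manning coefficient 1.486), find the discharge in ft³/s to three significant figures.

1410 ft³/s

A = (b + z·y)·y = (19.90 + 1.4×5.65)×5.65 = 157.1 ft²
P = b + 2y√(1+z²) = 19.90 + 2×5.65×√(1+1.4²) = 39.34 ft
R = A/P = 157.1/39.34 = 3.994 ft
Q = (1.486/n)·A·R^(2/3)·S^(1/2) = (1.486/0.024) × 157.1 × 3.994^(2/3) × 0.0033^(1/2) = 1407 ft³/s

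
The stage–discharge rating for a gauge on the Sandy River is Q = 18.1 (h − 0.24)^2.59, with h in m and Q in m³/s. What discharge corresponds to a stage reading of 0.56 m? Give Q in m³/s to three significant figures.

Q = 18.1 × (0.56 − 0.24)^2.59 = 18.1 × 0.32^2.59 = 0.9463 m³/s

0.946 m³/s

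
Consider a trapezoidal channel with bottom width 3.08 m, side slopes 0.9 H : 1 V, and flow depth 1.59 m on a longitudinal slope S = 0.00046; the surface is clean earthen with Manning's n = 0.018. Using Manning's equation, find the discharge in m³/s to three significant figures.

A = (b + z·y)·y = (3.08 + 0.9×1.59)×1.59 = 7.172 m²
P = b + 2y√(1+z²) = 3.08 + 2×1.59×√(1+0.9²) = 7.358 m
R = A/P = 7.172/7.358 = 0.9748 m
Q = (1/n)·A·R^(2/3)·S^(1/2) = (1/0.018) × 7.172 × 0.9748^(2/3) × 0.00046^(1/2) = 8.402 m³/s

8.40 m³/s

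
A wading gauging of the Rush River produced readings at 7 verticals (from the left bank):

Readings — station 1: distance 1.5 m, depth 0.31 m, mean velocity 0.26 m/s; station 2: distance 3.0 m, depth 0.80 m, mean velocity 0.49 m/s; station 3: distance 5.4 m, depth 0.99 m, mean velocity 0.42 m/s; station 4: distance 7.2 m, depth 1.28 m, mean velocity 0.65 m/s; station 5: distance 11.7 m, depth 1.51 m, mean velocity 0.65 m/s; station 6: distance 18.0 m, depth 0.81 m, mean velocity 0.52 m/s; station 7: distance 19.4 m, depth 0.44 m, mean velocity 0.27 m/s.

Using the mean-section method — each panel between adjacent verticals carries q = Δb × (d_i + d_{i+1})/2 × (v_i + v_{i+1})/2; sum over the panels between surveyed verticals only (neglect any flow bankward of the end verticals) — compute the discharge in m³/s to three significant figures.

11.1 m³/s

Panel 1-2: Δb = 1.5 m, d̄ = (0.31+0.80)/2 = 0.555, v̄ = (0.26+0.49)/2 = 0.375 → q = 1.5×0.555×0.375 = 0.3122 m³/s
Panel 2-3: Δb = 2.4 m, d̄ = (0.80+0.99)/2 = 0.895, v̄ = (0.49+0.42)/2 = 0.455 → q = 2.4×0.895×0.455 = 0.9773 m³/s
Panel 3-4: Δb = 1.8 m, d̄ = (0.99+1.28)/2 = 1.135, v̄ = (0.42+0.65)/2 = 0.535 → q = 1.8×1.135×0.535 = 1.093 m³/s
Panel 4-5: Δb = 4.5 m, d̄ = (1.28+1.51)/2 = 1.395, v̄ = (0.65+0.65)/2 = 0.65 → q = 4.5×1.395×0.65 = 4.080 m³/s
Panel 5-6: Δb = 6.3 m, d̄ = (1.51+0.81)/2 = 1.16, v̄ = (0.65+0.52)/2 = 0.585 → q = 6.3×1.16×0.585 = 4.275 m³/s
Panel 6-7: Δb = 1.4 m, d̄ = (0.81+0.44)/2 = 0.625, v̄ = (0.52+0.27)/2 = 0.395 → q = 1.4×0.625×0.395 = 0.3456 m³/s
Q = Σ q = 11.08 m³/s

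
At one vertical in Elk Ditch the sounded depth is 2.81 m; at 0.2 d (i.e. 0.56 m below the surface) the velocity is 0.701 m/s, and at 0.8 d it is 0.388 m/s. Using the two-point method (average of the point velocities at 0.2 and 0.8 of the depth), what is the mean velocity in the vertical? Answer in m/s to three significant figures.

v̄ = (0.701 + 0.388) / 2 = 0.5445 m/s

0.545 m/s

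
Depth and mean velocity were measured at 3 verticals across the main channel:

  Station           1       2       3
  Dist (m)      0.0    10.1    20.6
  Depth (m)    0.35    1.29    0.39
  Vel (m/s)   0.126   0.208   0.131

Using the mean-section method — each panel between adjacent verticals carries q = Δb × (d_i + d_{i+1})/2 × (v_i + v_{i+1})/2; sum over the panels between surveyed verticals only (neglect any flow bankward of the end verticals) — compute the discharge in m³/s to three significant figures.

2.88 m³/s

Panel 1-2: Δb = 10.1 m, d̄ = (0.35+1.29)/2 = 0.82, v̄ = (0.126+0.208)/2 = 0.167 → q = 10.1×0.82×0.167 = 1.383 m³/s
Panel 2-3: Δb = 10.5 m, d̄ = (1.29+0.39)/2 = 0.84, v̄ = (0.208+0.131)/2 = 0.1695 → q = 10.5×0.84×0.1695 = 1.495 m³/s
Q = Σ q = 2.878 m³/s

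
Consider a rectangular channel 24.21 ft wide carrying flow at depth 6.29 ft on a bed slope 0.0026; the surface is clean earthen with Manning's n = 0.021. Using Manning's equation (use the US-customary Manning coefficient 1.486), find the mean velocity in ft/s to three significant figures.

A = b·y = 24.21 × 6.29 = 152.3 ft²
P = b + 2y = 24.21 + 2×6.29 = 36.79 ft
R = A/P = 152.3/36.79 = 4.139 ft
Q = (1.486/n)·A·R^(2/3)·S^(1/2) = (1.486/0.021) × 152.3 × 4.139^(2/3) × 0.0026^(1/2) = 1416 ft³/s
V = Q/A = 1416/152.3 = 9.302 ft/s

9.30 ft/s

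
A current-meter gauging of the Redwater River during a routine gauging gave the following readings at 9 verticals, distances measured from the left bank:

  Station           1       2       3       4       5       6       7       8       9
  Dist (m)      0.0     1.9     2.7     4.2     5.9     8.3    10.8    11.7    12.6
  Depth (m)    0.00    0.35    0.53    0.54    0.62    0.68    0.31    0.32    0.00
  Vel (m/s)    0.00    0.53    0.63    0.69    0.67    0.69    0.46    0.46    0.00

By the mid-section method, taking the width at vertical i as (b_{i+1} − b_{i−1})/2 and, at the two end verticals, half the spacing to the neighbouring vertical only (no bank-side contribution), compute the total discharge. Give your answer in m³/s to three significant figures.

3.61 m³/s

w_2 = (2.7 − 0.0)/2 = 1.35 m; q_2 = 0.53 × 0.35 × 1.35 = 0.2504 m³/s
w_3 = (4.2 − 1.9)/2 = 1.15 m; q_3 = 0.63 × 0.53 × 1.15 = 0.3840 m³/s
w_4 = (5.9 − 2.7)/2 = 1.6 m; q_4 = 0.69 × 0.54 × 1.6 = 0.5962 m³/s
w_5 = (8.3 − 4.2)/2 = 2.05 m; q_5 = 0.67 × 0.62 × 2.05 = 0.8516 m³/s
w_6 = (10.8 − 5.9)/2 = 2.45 m; q_6 = 0.69 × 0.68 × 2.45 = 1.150 m³/s
w_7 = (11.7 − 8.3)/2 = 1.7 m; q_7 = 0.46 × 0.31 × 1.7 = 0.2424 m³/s
w_8 = (12.6 − 10.8)/2 = 0.9 m; q_8 = 0.46 × 0.32 × 0.9 = 0.1325 m³/s
Stations 1, 9 contribute zero (depth or velocity is 0).
Q = Σ qᵢ = 3.607 m³/s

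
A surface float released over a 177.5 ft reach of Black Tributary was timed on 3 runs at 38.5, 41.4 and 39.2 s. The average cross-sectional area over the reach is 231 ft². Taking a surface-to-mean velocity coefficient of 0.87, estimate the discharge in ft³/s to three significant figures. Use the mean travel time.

899 ft³/s

t̄ = (38.5 + 41.4 + 39.2) / 3 = 39.7 s
v_surface = L / t̄ = 177.5 / 39.7 = 4.471 ft/s
v_mean = 0.87 × 4.471 = 3.890 ft/s
Q = A × v_mean = 231 × 3.890 = 898.5 ft³/s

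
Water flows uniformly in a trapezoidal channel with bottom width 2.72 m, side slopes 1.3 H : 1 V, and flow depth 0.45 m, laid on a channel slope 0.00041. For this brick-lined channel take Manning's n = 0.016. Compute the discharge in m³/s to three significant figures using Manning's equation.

A = (b + z·y)·y = (2.72 + 1.3×0.45)×0.45 = 1.487 m²
P = b + 2y√(1+z²) = 2.72 + 2×0.45×√(1+1.3²) = 4.196 m
R = A/P = 1.487/4.196 = 0.3544 m
Q = (1/n)·A·R^(2/3)·S^(1/2) = (1/0.016) × 1.487 × 0.3544^(2/3) × 0.00041^(1/2) = 0.9426 m³/s

0.943 m³/s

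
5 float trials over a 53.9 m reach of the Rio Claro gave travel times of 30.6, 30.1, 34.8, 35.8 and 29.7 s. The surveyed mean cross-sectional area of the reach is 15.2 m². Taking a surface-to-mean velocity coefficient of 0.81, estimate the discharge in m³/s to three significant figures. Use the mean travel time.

20.6 m³/s

t̄ = (30.6 + 30.1 + 34.8 + 35.8 + 29.7) / 5 = 32.2 s
v_surface = L / t̄ = 53.9 / 32.2 = 1.674 m/s
v_mean = 0.81 × 1.674 = 1.356 m/s
Q = A × v_mean = 15.2 × 1.356 = 20.61 m³/s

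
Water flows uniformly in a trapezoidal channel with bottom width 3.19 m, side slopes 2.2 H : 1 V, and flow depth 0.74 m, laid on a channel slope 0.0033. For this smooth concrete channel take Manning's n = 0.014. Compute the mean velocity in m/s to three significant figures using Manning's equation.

2.68 m/s

A = (b + z·y)·y = (3.19 + 2.2×0.74)×0.74 = 3.565 m²
P = b + 2y√(1+z²) = 3.19 + 2×0.74×√(1+2.2²) = 6.767 m
R = A/P = 3.565/6.767 = 0.5269 m
Q = (1/n)·A·R^(2/3)·S^(1/2) = (1/0.014) × 3.565 × 0.5269^(2/3) × 0.0033^(1/2) = 9.544 m³/s
V = Q/A = 9.544/3.565 = 2.677 m/s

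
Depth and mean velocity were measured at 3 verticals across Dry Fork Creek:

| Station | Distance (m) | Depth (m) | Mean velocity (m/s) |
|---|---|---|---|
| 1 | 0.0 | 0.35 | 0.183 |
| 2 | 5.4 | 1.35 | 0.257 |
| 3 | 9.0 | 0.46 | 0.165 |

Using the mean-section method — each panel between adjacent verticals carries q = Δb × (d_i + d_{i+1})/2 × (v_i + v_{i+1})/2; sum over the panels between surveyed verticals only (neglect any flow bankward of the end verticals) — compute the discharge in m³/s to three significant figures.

Panel 1-2: Δb = 5.4 m, d̄ = (0.35+1.35)/2 = 0.85, v̄ = (0.183+0.257)/2 = 0.22 → q = 5.4×0.85×0.22 = 1.010 m³/s
Panel 2-3: Δb = 3.6 m, d̄ = (1.35+0.46)/2 = 0.905, v̄ = (0.257+0.165)/2 = 0.211 → q = 3.6×0.905×0.211 = 0.6874 m³/s
Q = Σ q = 1.697 m³/s

1.70 m³/s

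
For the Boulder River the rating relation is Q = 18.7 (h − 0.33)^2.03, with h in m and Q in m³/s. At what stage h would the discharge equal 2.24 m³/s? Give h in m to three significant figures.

h − h₀ = (Q/C)^(1/b) = (2.24/18.7)^(1/2.03) = 0.3516 m
h = 0.33 + 0.3516 = 0.6816 m

0.682 m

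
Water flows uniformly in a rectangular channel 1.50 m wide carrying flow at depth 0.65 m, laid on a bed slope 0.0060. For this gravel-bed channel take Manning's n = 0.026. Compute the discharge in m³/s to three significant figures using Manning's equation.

1.44 m³/s

A = b·y = 1.50 × 0.65 = 0.9750 m²
P = b + 2y = 1.50 + 2×0.65 = 2.800 m
R = A/P = 0.9750/2.800 = 0.3482 m
Q = (1/n)·A·R^(2/3)·S^(1/2) = (1/0.026) × 0.9750 × 0.3482^(2/3) × 0.0060^(1/2) = 1.438 m³/s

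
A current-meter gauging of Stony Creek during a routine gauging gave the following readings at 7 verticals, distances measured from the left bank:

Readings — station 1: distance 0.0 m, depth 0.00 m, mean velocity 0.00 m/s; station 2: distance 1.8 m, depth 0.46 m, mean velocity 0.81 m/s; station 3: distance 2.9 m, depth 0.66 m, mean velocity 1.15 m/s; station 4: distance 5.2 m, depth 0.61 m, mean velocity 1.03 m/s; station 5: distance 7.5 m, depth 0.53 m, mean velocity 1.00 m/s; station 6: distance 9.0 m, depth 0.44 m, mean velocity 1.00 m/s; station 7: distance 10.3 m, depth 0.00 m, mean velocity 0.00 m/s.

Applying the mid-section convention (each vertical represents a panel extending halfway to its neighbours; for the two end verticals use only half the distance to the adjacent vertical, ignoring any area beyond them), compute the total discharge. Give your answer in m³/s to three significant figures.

4.90 m³/s

w_2 = (2.9 − 0.0)/2 = 1.45 m; q_2 = 0.81 × 0.46 × 1.45 = 0.5403 m³/s
w_3 = (5.2 − 1.8)/2 = 1.7 m; q_3 = 1.15 × 0.66 × 1.7 = 1.290 m³/s
w_4 = (7.5 − 2.9)/2 = 2.3 m; q_4 = 1.03 × 0.61 × 2.3 = 1.445 m³/s
w_5 = (9.0 − 5.2)/2 = 1.9 m; q_5 = 1.00 × 0.53 × 1.9 = 1.007 m³/s
w_6 = (10.3 − 7.5)/2 = 1.4 m; q_6 = 1.00 × 0.44 × 1.4 = 0.6160 m³/s
Stations 1, 7 contribute zero (depth or velocity is 0).
Q = Σ qᵢ = 4.899 m³/s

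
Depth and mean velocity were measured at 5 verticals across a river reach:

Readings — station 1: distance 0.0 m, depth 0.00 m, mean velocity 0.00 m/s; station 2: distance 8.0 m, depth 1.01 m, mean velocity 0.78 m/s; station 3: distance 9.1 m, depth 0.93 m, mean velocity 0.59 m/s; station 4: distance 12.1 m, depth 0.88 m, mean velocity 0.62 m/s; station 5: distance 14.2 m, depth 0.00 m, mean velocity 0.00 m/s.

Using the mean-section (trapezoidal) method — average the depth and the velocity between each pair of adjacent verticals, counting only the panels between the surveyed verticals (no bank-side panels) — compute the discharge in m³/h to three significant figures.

15200 m³/h

Panel 1-2: Δb = 8 m, d̄ = (0.00+1.01)/2 = 0.505, v̄ = (0.00+0.78)/2 = 0.39 → q = 8×0.505×0.39 = 1.576 m³/s
Panel 2-3: Δb = 1.1 m, d̄ = (1.01+0.93)/2 = 0.97, v̄ = (0.78+0.59)/2 = 0.685 → q = 1.1×0.97×0.685 = 0.7309 m³/s
Panel 3-4: Δb = 3 m, d̄ = (0.93+0.88)/2 = 0.905, v̄ = (0.59+0.62)/2 = 0.605 → q = 3×0.905×0.605 = 1.643 m³/s
Panel 4-5: Δb = 2.1 m, d̄ = (0.88+0.00)/2 = 0.44, v̄ = (0.62+0.00)/2 = 0.31 → q = 2.1×0.44×0.31 = 0.2864 m³/s
Q = Σ q = 4.236 m³/s
= 4.236 × 3600 = 15250 m³/h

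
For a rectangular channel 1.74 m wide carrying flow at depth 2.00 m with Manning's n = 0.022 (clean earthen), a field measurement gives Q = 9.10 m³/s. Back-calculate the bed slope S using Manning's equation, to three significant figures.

A = b·y = 1.74 × 2.00 = 3.480 m²
P = b + 2y = 1.74 + 2×2.00 = 5.740 m
R = A/P = 3.480/5.740 = 0.6063 m
S = (Q·n / (1·A·R^(2/3)))² = (9.10×0.022 / (1×3.480×0.7163))² = 0.006450

0.00645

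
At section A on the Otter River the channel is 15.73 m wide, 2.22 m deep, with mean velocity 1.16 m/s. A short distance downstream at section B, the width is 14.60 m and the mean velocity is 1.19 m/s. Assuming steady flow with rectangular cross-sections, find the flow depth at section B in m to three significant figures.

2.33 m

Q = A₁V₁ = (15.73×2.22) × 1.16 = 40.51 m³/s
d₂ = Q/(b₂ V₂) = 40.51/(14.60×1.19) = 2.332 m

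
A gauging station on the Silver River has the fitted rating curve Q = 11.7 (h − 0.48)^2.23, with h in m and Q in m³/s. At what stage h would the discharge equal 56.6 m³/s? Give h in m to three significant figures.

h − h₀ = (Q/C)^(1/b) = (56.6/11.7)^(1/2.23) = 2.028 m
h = 0.48 + 2.028 = 2.508 m

2.51 m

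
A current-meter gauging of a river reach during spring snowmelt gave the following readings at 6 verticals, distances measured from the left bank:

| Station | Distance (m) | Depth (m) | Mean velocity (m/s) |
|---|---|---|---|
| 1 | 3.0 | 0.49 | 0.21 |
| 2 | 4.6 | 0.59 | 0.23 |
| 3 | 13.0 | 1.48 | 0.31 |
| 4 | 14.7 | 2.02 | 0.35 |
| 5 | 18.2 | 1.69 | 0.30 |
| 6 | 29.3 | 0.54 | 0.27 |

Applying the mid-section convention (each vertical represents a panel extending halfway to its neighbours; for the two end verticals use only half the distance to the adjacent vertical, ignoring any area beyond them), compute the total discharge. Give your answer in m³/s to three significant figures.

9.43 m³/s

w_1 = (4.6 − 3.0)/2 = 0.8 m; q_1 = 0.21 × 0.49 × 0.8 = 0.08232 m³/s
w_2 = (13.0 − 3.0)/2 = 5 m; q_2 = 0.23 × 0.59 × 5 = 0.6785 m³/s
w_3 = (14.7 − 4.6)/2 = 5.05 m; q_3 = 0.31 × 1.48 × 5.05 = 2.317 m³/s
w_4 = (18.2 − 13.0)/2 = 2.6 m; q_4 = 0.35 × 2.02 × 2.6 = 1.838 m³/s
w_5 = (29.3 − 14.7)/2 = 7.3 m; q_5 = 0.30 × 1.69 × 7.3 = 3.701 m³/s
w_6 = (29.3 − 18.2)/2 = 5.55 m; q_6 = 0.27 × 0.54 × 5.55 = 0.8092 m³/s
Q = Σ qᵢ = 9.426 m³/s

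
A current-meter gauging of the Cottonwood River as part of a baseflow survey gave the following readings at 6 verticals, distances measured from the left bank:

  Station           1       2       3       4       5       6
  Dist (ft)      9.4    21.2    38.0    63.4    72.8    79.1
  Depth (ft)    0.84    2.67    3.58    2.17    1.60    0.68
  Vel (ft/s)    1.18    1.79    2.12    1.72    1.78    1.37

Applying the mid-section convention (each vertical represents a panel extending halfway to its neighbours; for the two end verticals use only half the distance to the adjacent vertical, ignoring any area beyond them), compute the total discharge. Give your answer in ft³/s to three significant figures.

325 ft³/s

w_1 = (21.2 − 9.4)/2 = 5.9 ft; q_1 = 1.18 × 0.84 × 5.9 = 5.848 ft³/s
w_2 = (38.0 − 9.4)/2 = 14.3 ft; q_2 = 1.79 × 2.67 × 14.3 = 68.34 ft³/s
w_3 = (63.4 − 21.2)/2 = 21.1 ft; q_3 = 2.12 × 3.58 × 21.1 = 160.1 ft³/s
w_4 = (72.8 − 38.0)/2 = 17.4 ft; q_4 = 1.72 × 2.17 × 17.4 = 64.94 ft³/s
w_5 = (79.1 − 63.4)/2 = 7.85 ft; q_5 = 1.78 × 1.60 × 7.85 = 22.36 ft³/s
w_6 = (79.1 − 72.8)/2 = 3.15 ft; q_6 = 1.37 × 0.68 × 3.15 = 2.935 ft³/s
Q = Σ qᵢ = 324.6 ft³/s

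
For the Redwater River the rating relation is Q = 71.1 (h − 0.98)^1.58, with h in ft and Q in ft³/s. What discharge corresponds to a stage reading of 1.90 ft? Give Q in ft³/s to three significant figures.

62.3 ft³/s

Q = 71.1 × (1.90 − 0.98)^1.58 = 71.1 × 0.92^1.58 = 62.32 ft³/s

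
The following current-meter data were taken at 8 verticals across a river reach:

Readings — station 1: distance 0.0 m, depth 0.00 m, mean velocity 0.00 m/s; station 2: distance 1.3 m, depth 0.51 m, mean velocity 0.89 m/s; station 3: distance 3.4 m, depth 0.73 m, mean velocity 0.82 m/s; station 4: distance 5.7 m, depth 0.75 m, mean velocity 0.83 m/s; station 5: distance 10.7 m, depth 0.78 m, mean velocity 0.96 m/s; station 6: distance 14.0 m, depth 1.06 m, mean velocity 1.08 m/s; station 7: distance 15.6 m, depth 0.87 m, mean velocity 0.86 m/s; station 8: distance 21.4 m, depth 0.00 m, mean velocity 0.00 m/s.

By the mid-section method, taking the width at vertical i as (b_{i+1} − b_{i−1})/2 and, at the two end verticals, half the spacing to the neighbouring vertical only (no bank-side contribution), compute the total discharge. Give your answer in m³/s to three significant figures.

w_2 = (3.4 − 0.0)/2 = 1.7 m; q_2 = 0.89 × 0.51 × 1.7 = 0.7716 m³/s
w_3 = (5.7 − 1.3)/2 = 2.2 m; q_3 = 0.82 × 0.73 × 2.2 = 1.317 m³/s
w_4 = (10.7 − 3.4)/2 = 3.65 m; q_4 = 0.83 × 0.75 × 3.65 = 2.272 m³/s
w_5 = (14.0 − 5.7)/2 = 4.15 m; q_5 = 0.96 × 0.78 × 4.15 = 3.108 m³/s
w_6 = (15.6 − 10.7)/2 = 2.45 m; q_6 = 1.08 × 1.06 × 2.45 = 2.805 m³/s
w_7 = (21.4 − 14.0)/2 = 3.7 m; q_7 = 0.86 × 0.87 × 3.7 = 2.768 m³/s
Stations 1, 8 contribute zero (depth or velocity is 0).
Q = Σ qᵢ = 13.04 m³/s

13.0 m³/s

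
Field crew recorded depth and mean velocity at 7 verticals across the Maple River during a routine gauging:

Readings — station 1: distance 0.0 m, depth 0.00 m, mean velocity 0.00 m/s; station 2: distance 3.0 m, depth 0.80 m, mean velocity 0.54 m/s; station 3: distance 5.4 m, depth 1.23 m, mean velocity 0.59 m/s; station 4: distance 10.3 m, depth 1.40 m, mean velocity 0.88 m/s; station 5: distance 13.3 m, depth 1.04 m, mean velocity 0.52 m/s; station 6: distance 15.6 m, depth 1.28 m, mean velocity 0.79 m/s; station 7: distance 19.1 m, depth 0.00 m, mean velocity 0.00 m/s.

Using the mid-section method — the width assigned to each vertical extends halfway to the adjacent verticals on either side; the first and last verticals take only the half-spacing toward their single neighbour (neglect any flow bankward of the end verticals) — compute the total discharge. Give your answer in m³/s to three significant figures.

w_2 = (5.4 − 0.0)/2 = 2.7 m; q_2 = 0.54 × 0.80 × 2.7 = 1.166 m³/s
w_3 = (10.3 − 3.0)/2 = 3.65 m; q_3 = 0.59 × 1.23 × 3.65 = 2.649 m³/s
w_4 = (13.3 − 5.4)/2 = 3.95 m; q_4 = 0.88 × 1.40 × 3.95 = 4.866 m³/s
w_5 = (15.6 − 10.3)/2 = 2.65 m; q_5 = 0.52 × 1.04 × 2.65 = 1.433 m³/s
w_6 = (19.1 − 13.3)/2 = 2.9 m; q_6 = 0.79 × 1.28 × 2.9 = 2.932 m³/s
Stations 1, 7 contribute zero (depth or velocity is 0).
Q = Σ qᵢ = 13.05 m³/s

13.0 m³/s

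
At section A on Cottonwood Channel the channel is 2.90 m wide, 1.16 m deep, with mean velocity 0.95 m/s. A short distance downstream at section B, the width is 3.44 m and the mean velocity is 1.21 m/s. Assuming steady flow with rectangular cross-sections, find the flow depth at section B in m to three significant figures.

Q = A₁V₁ = (2.90×1.16) × 0.95 = 3.196 m³/s
d₂ = Q/(b₂ V₂) = 3.196/(3.44×1.21) = 0.7678 m

0.768 m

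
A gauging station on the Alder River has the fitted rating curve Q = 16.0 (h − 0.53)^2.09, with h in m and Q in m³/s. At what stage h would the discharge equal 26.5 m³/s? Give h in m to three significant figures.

1.80 m

h − h₀ = (Q/C)^(1/b) = (26.5/16.0)^(1/2.09) = 1.273 m
h = 0.53 + 1.273 = 1.803 m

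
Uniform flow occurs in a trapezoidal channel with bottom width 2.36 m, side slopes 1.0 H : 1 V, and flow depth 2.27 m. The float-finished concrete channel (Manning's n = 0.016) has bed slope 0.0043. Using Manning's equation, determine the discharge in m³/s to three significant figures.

A = (b + z·y)·y = (2.36 + 1.0×2.27)×2.27 = 10.51 m²
P = b + 2y√(1+z²) = 2.36 + 2×2.27×√(1+1.0²) = 8.781 m
R = A/P = 10.51/8.781 = 1.197 m
Q = (1/n)·A·R^(2/3)·S^(1/2) = (1/0.016) × 10.51 × 1.197^(2/3) × 0.0043^(1/2) = 48.56 m³/s

48.6 m³/s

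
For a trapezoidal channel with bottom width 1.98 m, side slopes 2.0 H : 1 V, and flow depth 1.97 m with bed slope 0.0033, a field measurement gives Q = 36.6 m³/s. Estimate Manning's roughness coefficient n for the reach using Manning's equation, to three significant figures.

A = (b + z·y)·y = (1.98 + 2.0×1.97)×1.97 = 11.66 m²
P = b + 2y√(1+z²) = 1.98 + 2×1.97×√(1+2.0²) = 10.79 m
R = A/P = 11.66/10.79 = 1.081 m
n = (1/Q)·A·R^(2/3)·S^(1/2) = (1/36.6) × 11.66 × 1.053 × 0.05745 = 0.01928

0.0193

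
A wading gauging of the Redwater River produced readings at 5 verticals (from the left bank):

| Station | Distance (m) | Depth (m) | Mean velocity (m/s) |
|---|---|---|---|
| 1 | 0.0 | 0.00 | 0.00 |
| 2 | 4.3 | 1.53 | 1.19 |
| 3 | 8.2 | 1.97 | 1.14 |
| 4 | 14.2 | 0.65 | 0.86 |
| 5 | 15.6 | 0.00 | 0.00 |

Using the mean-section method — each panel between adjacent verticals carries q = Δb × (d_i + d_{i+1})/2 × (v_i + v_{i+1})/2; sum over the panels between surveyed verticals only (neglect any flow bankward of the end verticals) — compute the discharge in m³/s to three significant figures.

Panel 1-2: Δb = 4.3 m, d̄ = (0.00+1.53)/2 = 0.765, v̄ = (0.00+1.19)/2 = 0.595 → q = 4.3×0.765×0.595 = 1.957 m³/s
Panel 2-3: Δb = 3.9 m, d̄ = (1.53+1.97)/2 = 1.75, v̄ = (1.19+1.14)/2 = 1.165 → q = 3.9×1.75×1.165 = 7.951 m³/s
Panel 3-4: Δb = 6 m, d̄ = (1.97+0.65)/2 = 1.31, v̄ = (1.14+0.86)/2 = 1 → q = 6×1.31×1 = 7.860 m³/s
Panel 4-5: Δb = 1.4 m, d̄ = (0.65+0.00)/2 = 0.325, v̄ = (0.86+0.00)/2 = 0.43 → q = 1.4×0.325×0.43 = 0.1957 m³/s
Q = Σ q = 17.96 m³/s

18.0 m³/s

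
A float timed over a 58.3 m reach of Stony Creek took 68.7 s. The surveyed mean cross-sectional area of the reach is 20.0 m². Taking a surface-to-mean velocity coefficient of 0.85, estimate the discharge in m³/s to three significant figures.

v_surface = L / t̄ = 58.3 / 68.7 = 0.8486 m/s
v_mean = 0.85 × 0.8486 = 0.7213 m/s
Q = A × v_mean = 20.0 × 0.7213 = 14.43 m³/s

14.4 m³/s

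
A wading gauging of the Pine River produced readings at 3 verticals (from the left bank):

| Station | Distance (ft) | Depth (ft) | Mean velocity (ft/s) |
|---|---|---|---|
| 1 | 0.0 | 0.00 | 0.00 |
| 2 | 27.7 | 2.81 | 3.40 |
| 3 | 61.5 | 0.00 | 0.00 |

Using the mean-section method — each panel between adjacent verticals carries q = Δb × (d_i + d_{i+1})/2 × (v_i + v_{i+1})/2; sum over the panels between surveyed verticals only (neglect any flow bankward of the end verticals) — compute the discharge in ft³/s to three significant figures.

147 ft³/s

Panel 1-2: Δb = 27.7 ft, d̄ = (0.00+2.81)/2 = 1.405, v̄ = (0.00+3.40)/2 = 1.7 → q = 27.7×1.405×1.7 = 66.16 ft³/s
Panel 2-3: Δb = 33.8 ft, d̄ = (2.81+0.00)/2 = 1.405, v̄ = (3.40+0.00)/2 = 1.7 → q = 33.8×1.405×1.7 = 80.73 ft³/s
Q = Σ q = 146.9 ft³/s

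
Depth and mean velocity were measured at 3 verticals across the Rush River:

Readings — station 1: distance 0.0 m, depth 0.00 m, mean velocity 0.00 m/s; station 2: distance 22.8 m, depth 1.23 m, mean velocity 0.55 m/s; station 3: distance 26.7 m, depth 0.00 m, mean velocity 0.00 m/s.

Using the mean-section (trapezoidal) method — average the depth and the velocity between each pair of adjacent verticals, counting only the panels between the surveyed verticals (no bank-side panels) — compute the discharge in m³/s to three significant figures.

4.52 m³/s

Panel 1-2: Δb = 22.8 m, d̄ = (0.00+1.23)/2 = 0.615, v̄ = (0.00+0.55)/2 = 0.275 → q = 22.8×0.615×0.275 = 3.856 m³/s
Panel 2-3: Δb = 3.9 m, d̄ = (1.23+0.00)/2 = 0.615, v̄ = (0.55+0.00)/2 = 0.275 → q = 3.9×0.615×0.275 = 0.6596 m³/s
Q = Σ q = 4.516 m³/s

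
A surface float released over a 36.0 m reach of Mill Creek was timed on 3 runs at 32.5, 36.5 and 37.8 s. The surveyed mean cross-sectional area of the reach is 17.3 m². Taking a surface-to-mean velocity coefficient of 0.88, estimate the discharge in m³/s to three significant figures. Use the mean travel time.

t̄ = (32.5 + 36.5 + 37.8) / 3 = 35.6 s
v_surface = L / t̄ = 36.0 / 35.6 = 1.011 m/s
v_mean = 0.88 × 1.011 = 0.8899 m/s
Q = A × v_mean = 17.3 × 0.8899 = 15.40 m³/s

15.4 m³/s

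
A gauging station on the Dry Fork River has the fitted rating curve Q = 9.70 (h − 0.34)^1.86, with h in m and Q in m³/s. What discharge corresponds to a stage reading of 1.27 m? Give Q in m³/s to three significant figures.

Q = 9.70 × (1.27 − 0.34)^1.86 = 9.70 × 0.93^1.86 = 8.475 m³/s

8.48 m³/s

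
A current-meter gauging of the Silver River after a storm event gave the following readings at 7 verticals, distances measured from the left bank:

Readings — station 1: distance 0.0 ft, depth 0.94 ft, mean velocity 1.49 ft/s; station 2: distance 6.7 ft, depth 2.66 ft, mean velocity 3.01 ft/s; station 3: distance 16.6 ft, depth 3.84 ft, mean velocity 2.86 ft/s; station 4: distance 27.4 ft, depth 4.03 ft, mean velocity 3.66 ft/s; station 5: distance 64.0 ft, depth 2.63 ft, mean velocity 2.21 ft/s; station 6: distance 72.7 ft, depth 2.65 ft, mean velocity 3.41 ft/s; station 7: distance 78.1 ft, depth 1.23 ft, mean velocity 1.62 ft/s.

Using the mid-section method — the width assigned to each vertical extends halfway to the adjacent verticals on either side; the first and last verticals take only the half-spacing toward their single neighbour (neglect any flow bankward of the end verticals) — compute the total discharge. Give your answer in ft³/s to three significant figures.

735 ft³/s

w_1 = (6.7 − 0.0)/2 = 3.35 ft; q_1 = 1.49 × 0.94 × 3.35 = 4.692 ft³/s
w_2 = (16.6 − 0.0)/2 = 8.3 ft; q_2 = 3.01 × 2.66 × 8.3 = 66.45 ft³/s
w_3 = (27.4 − 6.7)/2 = 10.35 ft; q_3 = 2.86 × 3.84 × 10.35 = 113.7 ft³/s
w_4 = (64.0 − 16.6)/2 = 23.7 ft; q_4 = 3.66 × 4.03 × 23.7 = 349.6 ft³/s
w_5 = (72.7 − 27.4)/2 = 22.65 ft; q_5 = 2.21 × 2.63 × 22.65 = 131.6 ft³/s
w_6 = (78.1 − 64.0)/2 = 7.05 ft; q_6 = 3.41 × 2.65 × 7.05 = 63.71 ft³/s
w_7 = (78.1 − 72.7)/2 = 2.7 ft; q_7 = 1.62 × 1.23 × 2.7 = 5.380 ft³/s
Q = Σ qᵢ = 735.1 ft³/s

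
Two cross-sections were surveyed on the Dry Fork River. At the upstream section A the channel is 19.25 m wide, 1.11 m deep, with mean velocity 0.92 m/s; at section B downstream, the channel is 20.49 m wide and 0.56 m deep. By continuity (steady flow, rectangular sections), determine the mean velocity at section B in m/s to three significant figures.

Q = A₁V₁ = (19.25×1.11) × 0.92 = 19.66 m³/s
A₂ = 20.49 × 0.56 = 11.47 m²
V₂ = Q/A₂ = 19.66/11.47 = 1.713 m/s

1.71 m/s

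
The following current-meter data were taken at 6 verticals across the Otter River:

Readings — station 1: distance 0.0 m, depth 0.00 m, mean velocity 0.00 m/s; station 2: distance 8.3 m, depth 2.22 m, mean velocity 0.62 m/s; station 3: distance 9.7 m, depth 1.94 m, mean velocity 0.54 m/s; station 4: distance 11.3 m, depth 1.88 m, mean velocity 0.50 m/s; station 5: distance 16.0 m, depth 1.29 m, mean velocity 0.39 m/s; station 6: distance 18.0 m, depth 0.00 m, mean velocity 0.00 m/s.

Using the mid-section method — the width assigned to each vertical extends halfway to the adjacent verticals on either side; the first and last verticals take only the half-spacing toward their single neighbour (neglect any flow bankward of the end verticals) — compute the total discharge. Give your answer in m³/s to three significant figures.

12.9 m³/s

w_2 = (9.7 − 0.0)/2 = 4.85 m; q_2 = 0.62 × 2.22 × 4.85 = 6.676 m³/s
w_3 = (11.3 − 8.3)/2 = 1.5 m; q_3 = 0.54 × 1.94 × 1.5 = 1.571 m³/s
w_4 = (16.0 − 9.7)/2 = 3.15 m; q_4 = 0.50 × 1.88 × 3.15 = 2.961 m³/s
w_5 = (18.0 − 11.3)/2 = 3.35 m; q_5 = 0.39 × 1.29 × 3.35 = 1.685 m³/s
Stations 1, 6 contribute zero (depth or velocity is 0).
Q = Σ qᵢ = 12.89 m³/s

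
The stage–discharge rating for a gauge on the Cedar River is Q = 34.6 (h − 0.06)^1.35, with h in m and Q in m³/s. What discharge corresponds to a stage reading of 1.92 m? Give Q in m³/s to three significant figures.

80.0 m³/s

Q = 34.6 × (1.92 − 0.06)^1.35 = 34.6 × 1.86^1.35 = 79.97 m³/s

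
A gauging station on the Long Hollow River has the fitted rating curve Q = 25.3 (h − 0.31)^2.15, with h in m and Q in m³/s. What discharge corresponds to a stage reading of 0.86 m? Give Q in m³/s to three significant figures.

7.00 m³/s

Q = 25.3 × (0.86 − 0.31)^2.15 = 25.3 × 0.55^2.15 = 6.997 m³/s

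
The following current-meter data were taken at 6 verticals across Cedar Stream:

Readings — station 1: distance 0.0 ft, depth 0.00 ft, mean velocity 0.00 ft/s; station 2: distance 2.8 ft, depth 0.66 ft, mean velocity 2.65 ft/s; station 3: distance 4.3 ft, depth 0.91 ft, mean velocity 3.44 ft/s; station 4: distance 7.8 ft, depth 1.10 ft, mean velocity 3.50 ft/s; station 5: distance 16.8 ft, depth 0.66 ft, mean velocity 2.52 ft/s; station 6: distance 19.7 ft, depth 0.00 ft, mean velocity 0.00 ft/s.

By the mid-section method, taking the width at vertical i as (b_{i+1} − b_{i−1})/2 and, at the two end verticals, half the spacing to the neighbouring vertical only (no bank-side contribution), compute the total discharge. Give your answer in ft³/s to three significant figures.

45.5 ft³/s

w_2 = (4.3 − 0.0)/2 = 2.15 ft; q_2 = 2.65 × 0.66 × 2.15 = 3.760 ft³/s
w_3 = (7.8 − 2.8)/2 = 2.5 ft; q_3 = 3.44 × 0.91 × 2.5 = 7.826 ft³/s
w_4 = (16.8 − 4.3)/2 = 6.25 ft; q_4 = 3.50 × 1.10 × 6.25 = 24.06 ft³/s
w_5 = (19.7 − 7.8)/2 = 5.95 ft; q_5 = 2.52 × 0.66 × 5.95 = 9.896 ft³/s
Stations 1, 6 contribute zero (depth or velocity is 0).
Q = Σ qᵢ = 45.54 ft³/s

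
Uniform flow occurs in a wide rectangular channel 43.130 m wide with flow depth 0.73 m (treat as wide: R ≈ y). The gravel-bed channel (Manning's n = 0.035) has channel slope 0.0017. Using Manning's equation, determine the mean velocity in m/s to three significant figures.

0.955 m/s

A = b·y = 43.130 × 0.73 = 31.48 m²
Wide channel: R ≈ y = 0.73 m
Q = (1/n)·A·R^(2/3)·S^(1/2) = (1/0.035) × 31.48 × 0.7300^(2/3) × 0.0017^(1/2) = 30.07 m³/s
V = Q/A = 30.07/31.48 = 0.9551 m/s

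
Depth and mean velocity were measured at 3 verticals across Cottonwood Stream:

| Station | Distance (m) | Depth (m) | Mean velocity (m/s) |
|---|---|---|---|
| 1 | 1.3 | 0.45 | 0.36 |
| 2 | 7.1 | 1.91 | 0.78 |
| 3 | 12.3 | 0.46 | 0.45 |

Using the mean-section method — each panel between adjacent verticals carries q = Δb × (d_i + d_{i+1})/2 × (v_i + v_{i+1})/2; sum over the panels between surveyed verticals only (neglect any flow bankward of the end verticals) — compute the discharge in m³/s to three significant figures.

7.69 m³/s

Panel 1-2: Δb = 5.8 m, d̄ = (0.45+1.91)/2 = 1.18, v̄ = (0.36+0.78)/2 = 0.57 → q = 5.8×1.18×0.57 = 3.901 m³/s
Panel 2-3: Δb = 5.2 m, d̄ = (1.91+0.46)/2 = 1.185, v̄ = (0.78+0.45)/2 = 0.615 → q = 5.2×1.185×0.615 = 3.790 m³/s
Q = Σ q = 7.691 m³/s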